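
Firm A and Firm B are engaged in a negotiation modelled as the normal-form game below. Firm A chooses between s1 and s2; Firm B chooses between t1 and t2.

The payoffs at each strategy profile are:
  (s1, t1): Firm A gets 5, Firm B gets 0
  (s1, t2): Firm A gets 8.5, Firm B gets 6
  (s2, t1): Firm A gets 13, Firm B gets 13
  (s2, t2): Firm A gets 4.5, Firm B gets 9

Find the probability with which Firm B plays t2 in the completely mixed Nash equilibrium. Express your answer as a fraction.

2/3

Let y be the probability that Firm B plays t1. In a completely mixed equilibrium, Firm A must be indifferent between s1 and s2.
Firm A's expected payoff from s1 is 5y + 8.5(1−y); from s2 it is 13y + 4.5(1−y).
Setting these equal: −3.5y + 8.5 = 8.5y + 4.5, so y = 1/3.
Therefore Firm B plays t2 with probability 1 − 1/3 = 2/3.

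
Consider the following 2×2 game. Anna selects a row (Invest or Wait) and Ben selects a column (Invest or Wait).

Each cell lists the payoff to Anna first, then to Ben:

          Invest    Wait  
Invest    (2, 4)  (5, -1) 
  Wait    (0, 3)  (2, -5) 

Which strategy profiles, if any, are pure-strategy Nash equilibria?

(Invest, Invest): Anna gets 2 ≥ 0 from Wait, and Ben gets 4 ≥ -1 from Wait — Nash equilibrium.
(Invest, Wait): Ben prefers Invest (4 > -1) — not an equilibrium.
(Wait, Invest): Anna prefers Invest (2 > 0) — not an equilibrium.
(Wait, Wait): Anna prefers Invest (5 > 2); Ben prefers Invest (3 > -5) — not an equilibrium.

(Invest, Invest)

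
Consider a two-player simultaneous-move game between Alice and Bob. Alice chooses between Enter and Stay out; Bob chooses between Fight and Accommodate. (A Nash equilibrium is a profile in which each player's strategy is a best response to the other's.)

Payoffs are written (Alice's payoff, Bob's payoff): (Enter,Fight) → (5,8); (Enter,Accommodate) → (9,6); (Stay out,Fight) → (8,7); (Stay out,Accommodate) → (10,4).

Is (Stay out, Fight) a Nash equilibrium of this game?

At (Stay out, Fight), Alice earns 8; switching to Enter would give 5, so Alice has no profitable deviation.
Bob earns 7; switching to Accommodate would give 4, so Bob has no profitable deviation.
Neither player can gain by a unilateral deviation, so this profile is a Nash equilibrium.

Yes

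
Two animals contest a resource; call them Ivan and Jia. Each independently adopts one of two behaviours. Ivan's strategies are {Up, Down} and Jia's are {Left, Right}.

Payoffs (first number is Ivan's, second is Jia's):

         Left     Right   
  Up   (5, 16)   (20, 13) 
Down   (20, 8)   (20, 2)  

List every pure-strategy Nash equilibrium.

(Down, Left)

(Up, Left): Ivan prefers Down (20 > 5) — not an equilibrium.
(Up, Right): Jia prefers Left (16 > 13) — not an equilibrium.
(Down, Left): Ivan gets 20 ≥ 5 from Up, and Jia gets 8 ≥ 2 from Right — Nash equilibrium.
(Down, Right): Jia prefers Left (8 > 2) — not an equilibrium.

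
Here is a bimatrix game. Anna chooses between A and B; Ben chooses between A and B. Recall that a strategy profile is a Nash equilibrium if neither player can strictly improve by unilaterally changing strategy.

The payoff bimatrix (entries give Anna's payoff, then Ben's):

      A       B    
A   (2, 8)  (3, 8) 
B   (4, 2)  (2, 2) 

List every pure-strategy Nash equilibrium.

(A, B) and (B, A)

(A, A): Anna prefers B (4 > 2) — not an equilibrium.
(A, B): Anna gets 3 ≥ 2 from B, and Ben gets 8 ≥ 8 from A — Nash equilibrium.
(B, A): Anna gets 4 ≥ 2 from A, and Ben gets 2 ≥ 2 from B — Nash equilibrium.
(B, B): Anna prefers A (3 > 2) — not an equilibrium.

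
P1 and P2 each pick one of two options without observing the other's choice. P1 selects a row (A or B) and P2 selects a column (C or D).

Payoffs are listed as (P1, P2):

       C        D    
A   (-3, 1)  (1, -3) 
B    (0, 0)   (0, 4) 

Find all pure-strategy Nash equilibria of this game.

none

(A, C): P1 prefers B (0 > -3) — not an equilibrium.
(A, D): P2 prefers C (1 > -3) — not an equilibrium.
(B, C): P2 prefers D (4 > 0) — not an equilibrium.
(B, D): P1 prefers A (1 > 0) — not an equilibrium.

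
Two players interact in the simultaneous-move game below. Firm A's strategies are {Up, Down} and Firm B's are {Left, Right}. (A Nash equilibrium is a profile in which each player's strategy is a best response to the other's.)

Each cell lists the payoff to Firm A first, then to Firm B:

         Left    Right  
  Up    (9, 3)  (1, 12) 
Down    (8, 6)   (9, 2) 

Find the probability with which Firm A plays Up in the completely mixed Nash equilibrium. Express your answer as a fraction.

4/13

Let x be the probability that Firm A plays Up. In a completely mixed equilibrium, Firm B must be indifferent between Left and Right.
Firm B's expected payoff from Left is 3x + 6(1−x); from Right it is 12x + 2(1−x).
Setting these equal: −3x + 6 = 10x + 2, so x = 4/13.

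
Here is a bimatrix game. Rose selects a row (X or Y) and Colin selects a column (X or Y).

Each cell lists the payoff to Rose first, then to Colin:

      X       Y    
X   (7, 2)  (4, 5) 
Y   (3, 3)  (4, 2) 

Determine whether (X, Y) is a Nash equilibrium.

Yes

At (X, Y), Rose earns 4; switching to Y would give 4, so Rose has no profitable deviation.
Colin earns 5; switching to X would give 2, so Colin has no profitable deviation.
Neither player can gain by a unilateral deviation, so this profile is a Nash equilibrium.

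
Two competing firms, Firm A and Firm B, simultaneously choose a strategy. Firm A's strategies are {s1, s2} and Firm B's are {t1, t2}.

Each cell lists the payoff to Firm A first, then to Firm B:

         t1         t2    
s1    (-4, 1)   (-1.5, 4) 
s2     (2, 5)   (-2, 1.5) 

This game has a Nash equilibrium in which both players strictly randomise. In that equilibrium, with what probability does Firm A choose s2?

6/13

Let p be the probability that Firm A plays s1. In a completely mixed equilibrium, Firm B must be indifferent between t1 and t2.
Firm B's expected payoff from t1 is p + 5(1−p); from t2 it is 4p + 1.5(1−p).
Setting these equal: −4p + 5 = 2.5p + 1.5, so p = 7/13.
Therefore Firm A plays s2 with probability 1 − 7/13 = 6/13.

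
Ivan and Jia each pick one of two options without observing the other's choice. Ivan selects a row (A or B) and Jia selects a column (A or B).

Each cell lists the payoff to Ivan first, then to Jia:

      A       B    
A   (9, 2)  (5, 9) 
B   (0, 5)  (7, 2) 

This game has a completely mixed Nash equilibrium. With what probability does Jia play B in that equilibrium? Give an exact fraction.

9/11

Let y be the probability that Jia plays A. In a completely mixed equilibrium, Ivan must be indifferent between A and B.
Ivan's expected payoff from A is 9y + 5(1−y); from B it is 7(1−y).
Setting these equal: 4y + 5 = −7y + 7, so y = 2/11.
Therefore Jia plays B with probability 1 − 2/11 = 9/11.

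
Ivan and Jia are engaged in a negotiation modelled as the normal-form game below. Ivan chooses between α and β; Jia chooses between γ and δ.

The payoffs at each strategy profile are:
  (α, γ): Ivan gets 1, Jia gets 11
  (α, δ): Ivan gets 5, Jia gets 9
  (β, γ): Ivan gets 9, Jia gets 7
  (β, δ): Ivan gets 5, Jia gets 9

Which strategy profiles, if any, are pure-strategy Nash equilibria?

(α, γ): Ivan prefers β (9 > 1) — not an equilibrium.
(α, δ): Jia prefers γ (11 > 9) — not an equilibrium.
(β, γ): Jia prefers δ (9 > 7) — not an equilibrium.
(β, δ): Ivan gets 5 ≥ 5 from α, and Jia gets 9 ≥ 7 from γ — Nash equilibrium.

(β, δ)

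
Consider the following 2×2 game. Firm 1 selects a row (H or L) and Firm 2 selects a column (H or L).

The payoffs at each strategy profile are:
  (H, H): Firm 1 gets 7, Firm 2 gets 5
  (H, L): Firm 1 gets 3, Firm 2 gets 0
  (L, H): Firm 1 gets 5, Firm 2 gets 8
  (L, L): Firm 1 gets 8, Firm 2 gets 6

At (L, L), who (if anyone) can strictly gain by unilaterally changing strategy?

Firm 2

Firm 1 at (L, L) earns 8; deviating to H yields 3 — not better.
Firm 2 earns 6; deviating to H yields 8 — a strict improvement.
Only Firm 2 has a strictly profitable deviation.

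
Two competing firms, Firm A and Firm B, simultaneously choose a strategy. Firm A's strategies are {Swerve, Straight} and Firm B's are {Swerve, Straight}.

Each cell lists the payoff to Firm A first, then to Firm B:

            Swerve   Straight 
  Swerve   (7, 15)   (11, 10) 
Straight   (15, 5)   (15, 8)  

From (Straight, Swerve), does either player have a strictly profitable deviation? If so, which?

Firm A at (Straight, Swerve) earns 15; deviating to Swerve yields 7 — not better.
Firm B earns 5; deviating to Straight yields 8 — a strict improvement.
Only Firm B has a strictly profitable deviation.

Firm B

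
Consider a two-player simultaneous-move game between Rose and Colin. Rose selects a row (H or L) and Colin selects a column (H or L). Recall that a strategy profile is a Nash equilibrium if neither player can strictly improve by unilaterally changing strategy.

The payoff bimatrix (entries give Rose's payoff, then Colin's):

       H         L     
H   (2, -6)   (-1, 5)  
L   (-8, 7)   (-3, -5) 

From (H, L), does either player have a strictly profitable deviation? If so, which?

Rose at (H, L) earns -1; deviating to L yields -3 — not better.
Colin earns 5; deviating to H yields -6 — not better.
Neither player can strictly improve; the profile is a Nash equilibrium.

Neither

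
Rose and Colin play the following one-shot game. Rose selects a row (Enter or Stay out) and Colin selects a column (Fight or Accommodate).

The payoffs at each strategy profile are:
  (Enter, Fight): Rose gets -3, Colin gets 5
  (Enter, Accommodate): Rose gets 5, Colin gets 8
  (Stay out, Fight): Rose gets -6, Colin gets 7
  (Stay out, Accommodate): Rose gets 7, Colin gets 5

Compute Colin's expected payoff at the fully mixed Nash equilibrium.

First find p, the probability Rose plays Enter, from Colin's indifference between Fight and Accommodate: 5p + 7(1−p) = 8p + 5(1−p), giving p = 2/5.
Since Colin is indifferent in equilibrium, Colin's expected payoff equals the payoff from either column against (2/5, 3/5). Using Fight: 5(2/5) + 7(3/5) = 31/5.

31/5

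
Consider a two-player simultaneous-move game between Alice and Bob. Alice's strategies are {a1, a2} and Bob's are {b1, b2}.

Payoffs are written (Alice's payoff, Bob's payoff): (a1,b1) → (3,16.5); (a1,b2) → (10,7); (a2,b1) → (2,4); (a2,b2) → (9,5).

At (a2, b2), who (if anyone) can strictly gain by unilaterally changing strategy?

Alice at (a2, b2) earns 9; deviating to a1 yields 10 — a strict improvement.
Bob earns 5; deviating to b1 yields 4 — not better.
Only Alice has a strictly profitable deviation.

Alice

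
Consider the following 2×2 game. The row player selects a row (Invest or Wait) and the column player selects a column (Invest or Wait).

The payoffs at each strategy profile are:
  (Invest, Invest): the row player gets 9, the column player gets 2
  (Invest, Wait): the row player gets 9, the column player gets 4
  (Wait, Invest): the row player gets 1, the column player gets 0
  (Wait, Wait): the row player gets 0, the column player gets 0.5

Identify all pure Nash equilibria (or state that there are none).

(Invest, Wait)

(Invest, Invest): the column player prefers Wait (4 > 2) — not an equilibrium.
(Invest, Wait): the row player gets 9 ≥ 0 from Wait, and the column player gets 4 ≥ 2 from Invest — Nash equilibrium.
(Wait, Invest): the row player prefers Invest (9 > 1); the column player prefers Wait (0.5 > 0) — not an equilibrium.
(Wait, Wait): the row player prefers Invest (9 > 0) — not an equilibrium.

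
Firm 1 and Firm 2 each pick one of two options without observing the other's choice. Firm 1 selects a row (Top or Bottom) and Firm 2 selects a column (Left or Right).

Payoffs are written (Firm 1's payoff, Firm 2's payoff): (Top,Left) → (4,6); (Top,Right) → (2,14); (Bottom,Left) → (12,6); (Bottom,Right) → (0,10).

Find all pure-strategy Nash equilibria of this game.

(Top, Right)

(Top, Left): Firm 1 prefers Bottom (12 > 4); Firm 2 prefers Right (14 > 6) — not an equilibrium.
(Top, Right): Firm 1 gets 2 ≥ 0 from Bottom, and Firm 2 gets 14 ≥ 6 from Left — Nash equilibrium.
(Bottom, Left): Firm 2 prefers Right (10 > 6) — not an equilibrium.
(Bottom, Right): Firm 1 prefers Top (2 > 0) — not an equilibrium.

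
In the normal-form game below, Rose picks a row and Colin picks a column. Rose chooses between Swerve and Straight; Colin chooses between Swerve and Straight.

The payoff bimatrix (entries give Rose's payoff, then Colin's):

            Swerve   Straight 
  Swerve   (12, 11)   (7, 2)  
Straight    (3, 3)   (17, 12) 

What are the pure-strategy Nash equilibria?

(Swerve, Swerve) and (Straight, Straight)

(Swerve, Swerve): Rose gets 12 ≥ 3 from Straight, and Colin gets 11 ≥ 2 from Straight — Nash equilibrium.
(Swerve, Straight): Rose prefers Straight (17 > 7); Colin prefers Swerve (11 > 2) — not an equilibrium.
(Straight, Swerve): Rose prefers Swerve (12 > 3); Colin prefers Straight (12 > 3) — not an equilibrium.
(Straight, Straight): Rose gets 17 ≥ 7 from Swerve, and Colin gets 12 ≥ 3 from Swerve — Nash equilibrium.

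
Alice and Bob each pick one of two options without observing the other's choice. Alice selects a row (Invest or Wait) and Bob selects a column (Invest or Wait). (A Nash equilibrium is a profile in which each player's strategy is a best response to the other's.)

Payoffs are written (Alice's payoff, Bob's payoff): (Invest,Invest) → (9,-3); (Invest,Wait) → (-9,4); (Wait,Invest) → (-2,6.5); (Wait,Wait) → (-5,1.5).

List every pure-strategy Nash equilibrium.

none

(Invest, Invest): Bob prefers Wait (4 > -3) — not an equilibrium.
(Invest, Wait): Alice prefers Wait (-5 > -9) — not an equilibrium.
(Wait, Invest): Alice prefers Invest (9 > -2) — not an equilibrium.
(Wait, Wait): Bob prefers Invest (6.5 > 1.5) — not an equilibrium.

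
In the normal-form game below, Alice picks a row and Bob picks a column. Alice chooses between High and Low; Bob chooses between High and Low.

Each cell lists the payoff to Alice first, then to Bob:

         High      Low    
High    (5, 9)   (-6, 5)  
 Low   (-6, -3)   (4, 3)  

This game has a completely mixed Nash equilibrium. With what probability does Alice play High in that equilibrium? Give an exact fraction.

3/5

Let r be the probability that Alice plays High. In a completely mixed equilibrium, Bob must be indifferent between High and Low.
Bob's expected payoff from High is 9r − 3(1−r); from Low it is 5r + 3(1−r).
Setting these equal: 12r − 3 = 2r + 3, so r = 3/5.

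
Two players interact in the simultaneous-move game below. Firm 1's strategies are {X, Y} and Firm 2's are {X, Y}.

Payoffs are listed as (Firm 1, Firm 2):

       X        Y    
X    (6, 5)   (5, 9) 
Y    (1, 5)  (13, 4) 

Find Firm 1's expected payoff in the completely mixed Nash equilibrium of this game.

73/13

First find y, the probability Firm 2 plays X, from Firm 1's indifference between X and Y: 6y + 5(1−y) = y + 13(1−y), giving y = 8/13.
Since Firm 1 is indifferent in equilibrium, Firm 1's expected payoff equals the payoff from either row against (8/13, 5/13). Using X: 6(8/13) + 5(5/13) = 73/13.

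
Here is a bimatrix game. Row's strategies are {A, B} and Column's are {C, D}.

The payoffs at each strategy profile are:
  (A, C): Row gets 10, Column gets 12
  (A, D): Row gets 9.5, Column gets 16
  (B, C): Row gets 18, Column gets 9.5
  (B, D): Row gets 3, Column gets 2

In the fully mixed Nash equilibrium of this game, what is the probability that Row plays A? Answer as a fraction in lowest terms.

Let p be the probability that Row plays A. In a completely mixed equilibrium, Column must be indifferent between C and D.
Column's expected payoff from C is 12p + 9.5(1−p); from D it is 16p + 2(1−p).
Setting these equal: 2.5p + 9.5 = 14p + 2, so p = 15/23.

15/23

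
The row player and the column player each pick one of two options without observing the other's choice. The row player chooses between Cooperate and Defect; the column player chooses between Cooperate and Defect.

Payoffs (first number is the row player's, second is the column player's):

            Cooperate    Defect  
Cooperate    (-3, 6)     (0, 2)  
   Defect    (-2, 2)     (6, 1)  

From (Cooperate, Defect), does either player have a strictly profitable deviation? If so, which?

Both

The row player at (Cooperate, Defect) earns 0; deviating to Defect yields 6 — a strict improvement.
The column player earns 2; deviating to Cooperate yields 6 — a strict improvement.
Both the row player and the column player have strictly profitable deviations.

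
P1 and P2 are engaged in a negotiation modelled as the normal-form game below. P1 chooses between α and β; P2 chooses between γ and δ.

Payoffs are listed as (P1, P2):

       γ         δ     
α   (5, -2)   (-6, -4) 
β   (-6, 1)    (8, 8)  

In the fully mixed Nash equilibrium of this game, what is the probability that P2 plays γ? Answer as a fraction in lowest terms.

Let y be the probability that P2 plays γ. In a completely mixed equilibrium, P1 must be indifferent between α and β.
P1's expected payoff from α is 5y − 6(1−y); from β it is −6y + 8(1−y).
Setting these equal: 11y − 6 = −14y + 8, so y = 14/25.

14/25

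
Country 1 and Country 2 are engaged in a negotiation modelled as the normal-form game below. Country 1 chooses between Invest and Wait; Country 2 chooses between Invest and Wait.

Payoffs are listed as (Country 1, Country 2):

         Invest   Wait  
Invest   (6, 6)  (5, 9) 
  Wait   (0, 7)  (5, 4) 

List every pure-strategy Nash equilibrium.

(Invest, Invest): Country 2 prefers Wait (9 > 6) — not an equilibrium.
(Invest, Wait): Country 1 gets 5 ≥ 5 from Wait, and Country 2 gets 9 ≥ 6 from Invest — Nash equilibrium.
(Wait, Invest): Country 1 prefers Invest (6 > 0) — not an equilibrium.
(Wait, Wait): Country 2 prefers Invest (7 > 4) — not an equilibrium.

(Invest, Wait)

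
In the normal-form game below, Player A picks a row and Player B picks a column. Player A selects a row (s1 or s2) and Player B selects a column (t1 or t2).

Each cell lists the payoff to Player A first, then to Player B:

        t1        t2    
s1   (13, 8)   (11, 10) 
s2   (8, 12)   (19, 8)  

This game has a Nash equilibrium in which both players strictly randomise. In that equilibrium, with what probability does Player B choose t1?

8/13

Let q be the probability that Player B plays t1. In a completely mixed equilibrium, Player A must be indifferent between s1 and s2.
Player A's expected payoff from s1 is 13q + 11(1−q); from s2 it is 8q + 19(1−q).
Setting these equal: 2q + 11 = −11q + 19, so q = 8/13.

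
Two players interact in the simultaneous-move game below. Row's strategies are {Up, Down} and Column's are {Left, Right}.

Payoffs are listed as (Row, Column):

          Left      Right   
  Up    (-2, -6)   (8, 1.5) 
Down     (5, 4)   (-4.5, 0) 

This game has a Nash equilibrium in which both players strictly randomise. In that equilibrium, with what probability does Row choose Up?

8/23

Let x be the probability that Row plays Up. In a completely mixed equilibrium, Column must be indifferent between Left and Right.
Column's expected payoff from Left is −6x + 4(1−x); from Right it is 1.5x.
Setting these equal: −10x + 4 = 1.5x, so x = 8/23.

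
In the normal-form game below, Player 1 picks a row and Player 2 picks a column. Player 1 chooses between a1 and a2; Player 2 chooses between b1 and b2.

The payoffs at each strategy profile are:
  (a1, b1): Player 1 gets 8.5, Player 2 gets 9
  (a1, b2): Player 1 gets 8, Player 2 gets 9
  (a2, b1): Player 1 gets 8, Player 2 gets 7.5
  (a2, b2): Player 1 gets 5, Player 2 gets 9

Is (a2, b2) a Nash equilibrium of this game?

At (a2, b2), Player 1 earns 5; switching to a1 would give 8, so Player 1 would deviate.
Player 2 earns 9; switching to b1 would give 7.5, so Player 2 has no profitable deviation.
Since at least one player can profitably deviate, this is not a Nash equilibrium.

No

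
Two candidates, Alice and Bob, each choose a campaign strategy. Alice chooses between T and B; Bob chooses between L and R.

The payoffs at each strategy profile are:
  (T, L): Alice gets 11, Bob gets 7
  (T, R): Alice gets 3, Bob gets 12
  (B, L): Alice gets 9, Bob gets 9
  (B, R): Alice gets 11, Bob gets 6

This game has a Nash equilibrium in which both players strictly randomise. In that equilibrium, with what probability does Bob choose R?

1/5

Let y be the probability that Bob plays L. In a completely mixed equilibrium, Alice must be indifferent between T and B.
Alice's expected payoff from T is 11y + 3(1−y); from B it is 9y + 11(1−y).
Setting these equal: 8y + 3 = −2y + 11, so y = 4/5.
Therefore Bob plays R with probability 1 − 4/5 = 1/5.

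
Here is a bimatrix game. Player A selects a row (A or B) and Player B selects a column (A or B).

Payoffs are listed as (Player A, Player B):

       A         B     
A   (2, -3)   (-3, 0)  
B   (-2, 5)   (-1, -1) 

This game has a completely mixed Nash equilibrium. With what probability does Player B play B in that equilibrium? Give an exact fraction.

Let q be the probability that Player B plays A. In a completely mixed equilibrium, Player A must be indifferent between A and B.
Player A's expected payoff from A is 2q − 3(1−q); from B it is −2q − (1−q).
Setting these equal: 5q − 3 = −q − 1, so q = 1/3.
Therefore Player B plays B with probability 1 − 1/3 = 2/3.

2/3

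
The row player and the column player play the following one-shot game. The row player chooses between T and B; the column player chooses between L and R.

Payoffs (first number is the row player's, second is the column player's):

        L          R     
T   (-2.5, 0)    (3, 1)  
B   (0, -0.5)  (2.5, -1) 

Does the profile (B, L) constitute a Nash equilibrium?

At (B, L), the row player earns 0; switching to T would give -2.5, so the row player has no profitable deviation.
The column player earns -0.5; switching to R would give -1, so the column player has no profitable deviation.
Neither player can gain by a unilateral deviation, so this profile is a Nash equilibrium.

Yes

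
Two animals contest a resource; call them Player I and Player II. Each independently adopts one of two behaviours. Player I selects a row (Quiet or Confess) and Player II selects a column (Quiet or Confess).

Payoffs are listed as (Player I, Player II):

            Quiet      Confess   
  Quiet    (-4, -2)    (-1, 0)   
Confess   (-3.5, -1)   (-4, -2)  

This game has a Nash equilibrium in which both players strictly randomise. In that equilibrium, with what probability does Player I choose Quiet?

Let x be the probability that Player I plays Quiet. In a completely mixed equilibrium, Player II must be indifferent between Quiet and Confess.
Player II's expected payoff from Quiet is −2x − (1−x); from Confess it is −2(1−x).
Setting these equal: −x − 1 = 2x − 2, so x = 1/3.

1/3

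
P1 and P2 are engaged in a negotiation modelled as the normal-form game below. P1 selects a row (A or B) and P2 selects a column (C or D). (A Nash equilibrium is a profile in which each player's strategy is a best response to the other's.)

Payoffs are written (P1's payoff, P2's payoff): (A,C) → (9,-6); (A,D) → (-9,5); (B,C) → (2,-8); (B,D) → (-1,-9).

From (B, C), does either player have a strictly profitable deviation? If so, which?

P1

P1 at (B, C) earns 2; deviating to A yields 9 — a strict improvement.
P2 earns -8; deviating to D yields -9 — not better.
Only P1 has a strictly profitable deviation.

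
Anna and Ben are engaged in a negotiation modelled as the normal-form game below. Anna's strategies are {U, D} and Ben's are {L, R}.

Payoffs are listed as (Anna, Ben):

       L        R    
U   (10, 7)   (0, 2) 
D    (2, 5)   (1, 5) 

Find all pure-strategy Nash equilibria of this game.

(U, L): Anna gets 10 ≥ 2 from D, and Ben gets 7 ≥ 2 from R — Nash equilibrium.
(U, R): Anna prefers D (1 > 0); Ben prefers L (7 > 2) — not an equilibrium.
(D, L): Anna prefers U (10 > 2) — not an equilibrium.
(D, R): Anna gets 1 ≥ 0 from U, and Ben gets 5 ≥ 5 from L — Nash equilibrium.

(U, L) and (D, R)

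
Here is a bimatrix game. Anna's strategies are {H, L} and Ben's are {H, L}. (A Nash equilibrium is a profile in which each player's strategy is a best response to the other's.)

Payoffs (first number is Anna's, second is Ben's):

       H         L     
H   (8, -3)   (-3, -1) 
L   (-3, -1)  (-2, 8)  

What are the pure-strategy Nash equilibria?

(H, H): Ben prefers L (-1 > -3) — not an equilibrium.
(H, L): Anna prefers L (-2 > -3) — not an equilibrium.
(L, H): Anna prefers H (8 > -3); Ben prefers L (8 > -1) — not an equilibrium.
(L, L): Anna gets -2 ≥ -3 from H, and Ben gets 8 ≥ -1 from H — Nash equilibrium.

(L, L)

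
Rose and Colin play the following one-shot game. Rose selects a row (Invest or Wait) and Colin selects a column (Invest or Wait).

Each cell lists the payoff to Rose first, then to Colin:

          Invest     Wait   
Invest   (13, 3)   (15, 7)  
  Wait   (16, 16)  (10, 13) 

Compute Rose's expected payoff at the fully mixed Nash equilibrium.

First find y, the probability Colin plays Invest, from Rose's indifference between Invest and Wait: 13y + 15(1−y) = 16y + 10(1−y), giving y = 5/8.
Since Rose is indifferent in equilibrium, Rose's expected payoff equals the payoff from either row against (5/8, 3/8). Using Invest: 13(5/8) + 15(3/8) = 55/4.

55/4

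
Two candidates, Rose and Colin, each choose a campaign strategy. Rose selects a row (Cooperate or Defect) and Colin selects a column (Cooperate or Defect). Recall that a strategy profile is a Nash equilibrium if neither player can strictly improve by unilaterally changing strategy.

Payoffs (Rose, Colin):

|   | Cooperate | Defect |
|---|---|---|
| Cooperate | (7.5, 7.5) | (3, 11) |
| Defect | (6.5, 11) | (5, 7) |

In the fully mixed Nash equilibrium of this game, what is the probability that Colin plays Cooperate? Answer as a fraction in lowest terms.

2/3

Let q be the probability that Colin plays Cooperate. In a completely mixed equilibrium, Rose must be indifferent between Cooperate and Defect.
Rose's expected payoff from Cooperate is 7.5q + 3(1−q); from Defect it is 6.5q + 5(1−q).
Setting these equal: 4.5q + 3 = 1.5q + 5, so q = 2/3.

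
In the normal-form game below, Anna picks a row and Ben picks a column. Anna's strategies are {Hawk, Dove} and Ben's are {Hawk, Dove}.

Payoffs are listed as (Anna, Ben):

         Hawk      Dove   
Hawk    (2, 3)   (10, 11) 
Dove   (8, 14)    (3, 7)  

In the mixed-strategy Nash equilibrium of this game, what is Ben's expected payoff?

First find p, the probability Anna plays Hawk, from Ben's indifference between Hawk and Dove: 3p + 14(1−p) = 11p + 7(1−p), giving p = 7/15.
Since Ben is indifferent in equilibrium, Ben's expected payoff equals the payoff from either column against (7/15, 8/15). Using Hawk: 3(7/15) + 14(8/15) = 133/15.

133/15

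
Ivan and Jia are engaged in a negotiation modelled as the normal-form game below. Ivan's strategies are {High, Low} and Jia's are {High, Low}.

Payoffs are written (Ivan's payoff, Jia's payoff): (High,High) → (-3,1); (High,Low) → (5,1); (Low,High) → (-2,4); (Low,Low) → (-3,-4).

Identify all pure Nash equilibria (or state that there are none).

(High, High): Ivan prefers Low (-2 > -3) — not an equilibrium.
(High, Low): Ivan gets 5 ≥ -3 from Low, and Jia gets 1 ≥ 1 from High — Nash equilibrium.
(Low, High): Ivan gets -2 ≥ -3 from High, and Jia gets 4 ≥ -4 from Low — Nash equilibrium.
(Low, Low): Ivan prefers High (5 > -3); Jia prefers High (4 > -4) — not an equilibrium.

(High, Low) and (Low, High)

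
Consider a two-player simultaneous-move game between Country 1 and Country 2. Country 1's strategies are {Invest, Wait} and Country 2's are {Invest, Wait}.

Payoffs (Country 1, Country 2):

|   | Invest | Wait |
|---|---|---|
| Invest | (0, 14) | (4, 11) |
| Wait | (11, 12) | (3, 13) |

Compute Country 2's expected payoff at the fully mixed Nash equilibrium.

First find x, the probability Country 1 plays Invest, from Country 2's indifference between Invest and Wait: 14x + 12(1−x) = 11x + 13(1−x), giving x = 1/4.
Since Country 2 is indifferent in equilibrium, Country 2's expected payoff equals the payoff from either column against (1/4, 3/4). Using Invest: 14(1/4) + 12(3/4) = 25/2.

25/2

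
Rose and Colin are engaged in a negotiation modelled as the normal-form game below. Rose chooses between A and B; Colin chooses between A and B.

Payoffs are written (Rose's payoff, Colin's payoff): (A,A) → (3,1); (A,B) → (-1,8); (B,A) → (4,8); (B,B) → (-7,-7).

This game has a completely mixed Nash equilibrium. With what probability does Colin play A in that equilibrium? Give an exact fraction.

Let q be the probability that Colin plays A. In a completely mixed equilibrium, Rose must be indifferent between A and B.
Rose's expected payoff from A is 3q − (1−q); from B it is 4q − 7(1−q).
Setting these equal: 4q − 1 = 11q − 7, so q = 6/7.

6/7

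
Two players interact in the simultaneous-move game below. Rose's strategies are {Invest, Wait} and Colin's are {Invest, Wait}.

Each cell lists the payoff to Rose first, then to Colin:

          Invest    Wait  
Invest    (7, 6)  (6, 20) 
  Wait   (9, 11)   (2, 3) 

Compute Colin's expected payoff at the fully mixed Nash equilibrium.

First find x, the probability Rose plays Invest, from Colin's indifference between Invest and Wait: 6x + 11(1−x) = 20x + 3(1−x), giving x = 4/11.
Since Colin is indifferent in equilibrium, Colin's expected payoff equals the payoff from either column against (4/11, 7/11). Using Invest: 6(4/11) + 11(7/11) = 101/11.

101/11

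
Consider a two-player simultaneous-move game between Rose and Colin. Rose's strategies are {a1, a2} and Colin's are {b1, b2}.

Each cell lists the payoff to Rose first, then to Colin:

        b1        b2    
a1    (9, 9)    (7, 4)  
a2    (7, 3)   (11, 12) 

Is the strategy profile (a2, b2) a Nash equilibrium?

Yes

At (a2, b2), Rose earns 11; switching to a1 would give 7, so Rose has no profitable deviation.
Colin earns 12; switching to b1 would give 3, so Colin has no profitable deviation.
Neither player can gain by a unilateral deviation, so this profile is a Nash equilibrium.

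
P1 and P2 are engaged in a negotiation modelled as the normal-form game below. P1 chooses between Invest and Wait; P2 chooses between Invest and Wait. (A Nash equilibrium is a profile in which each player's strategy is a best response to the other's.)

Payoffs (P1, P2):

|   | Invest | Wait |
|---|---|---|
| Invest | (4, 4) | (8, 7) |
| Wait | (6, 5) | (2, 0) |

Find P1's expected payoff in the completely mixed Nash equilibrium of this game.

5

First find y, the probability P2 plays Invest, from P1's indifference between Invest and Wait: 4y + 8(1−y) = 6y + 2(1−y), giving y = 3/4.
Since P1 is indifferent in equilibrium, P1's expected payoff equals the payoff from either row against (3/4, 1/4). Using Invest: 4(3/4) + 8(1/4) = 5.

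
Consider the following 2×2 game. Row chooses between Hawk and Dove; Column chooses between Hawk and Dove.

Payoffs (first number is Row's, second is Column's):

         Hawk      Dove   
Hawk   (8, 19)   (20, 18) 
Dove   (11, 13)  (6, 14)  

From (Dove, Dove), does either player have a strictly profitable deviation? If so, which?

Row

Row at (Dove, Dove) earns 6; deviating to Hawk yields 20 — a strict improvement.
Column earns 14; deviating to Hawk yields 13 — not better.
Only Row has a strictly profitable deviation.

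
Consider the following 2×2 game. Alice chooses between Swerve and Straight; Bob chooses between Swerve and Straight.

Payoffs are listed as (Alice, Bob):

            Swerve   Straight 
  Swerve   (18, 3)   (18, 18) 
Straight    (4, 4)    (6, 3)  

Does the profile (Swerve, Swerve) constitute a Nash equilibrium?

No

At (Swerve, Swerve), Alice earns 18; switching to Straight would give 4, so Alice has no profitable deviation.
Bob earns 3; switching to Straight would give 18, so Bob would deviate.
Since at least one player can profitably deviate, this is not a Nash equilibrium.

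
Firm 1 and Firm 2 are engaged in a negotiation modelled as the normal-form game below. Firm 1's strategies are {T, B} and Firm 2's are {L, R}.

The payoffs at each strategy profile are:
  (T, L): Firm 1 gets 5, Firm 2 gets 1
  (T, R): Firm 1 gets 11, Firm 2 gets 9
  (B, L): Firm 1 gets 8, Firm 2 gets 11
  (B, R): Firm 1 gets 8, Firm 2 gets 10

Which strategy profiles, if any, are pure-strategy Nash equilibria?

(T, R) and (B, L)

(T, L): Firm 1 prefers B (8 > 5); Firm 2 prefers R (9 > 1) — not an equilibrium.
(T, R): Firm 1 gets 11 ≥ 8 from B, and Firm 2 gets 9 ≥ 1 from L — Nash equilibrium.
(B, L): Firm 1 gets 8 ≥ 5 from T, and Firm 2 gets 11 ≥ 10 from R — Nash equilibrium.
(B, R): Firm 1 prefers T (11 > 8); Firm 2 prefers L (11 > 10) — not an equilibrium.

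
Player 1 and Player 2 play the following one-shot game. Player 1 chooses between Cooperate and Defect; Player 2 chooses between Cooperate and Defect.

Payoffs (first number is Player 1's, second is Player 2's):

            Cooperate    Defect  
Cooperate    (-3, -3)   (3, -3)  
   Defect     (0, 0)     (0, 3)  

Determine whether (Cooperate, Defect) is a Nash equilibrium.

Yes

At (Cooperate, Defect), Player 1 earns 3; switching to Defect would give 0, so Player 1 has no profitable deviation.
Player 2 earns -3; switching to Cooperate would give -3, so Player 2 has no profitable deviation.
Neither player can gain by a unilateral deviation, so this profile is a Nash equilibrium.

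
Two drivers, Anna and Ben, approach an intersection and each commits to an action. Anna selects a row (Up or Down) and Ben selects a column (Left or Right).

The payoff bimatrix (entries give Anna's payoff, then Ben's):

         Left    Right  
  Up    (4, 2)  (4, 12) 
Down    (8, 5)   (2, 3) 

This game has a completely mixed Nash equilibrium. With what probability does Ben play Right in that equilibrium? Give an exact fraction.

2/3

Let c be the probability that Ben plays Left. In a completely mixed equilibrium, Anna must be indifferent between Up and Down.
Anna's expected payoff from Up is 4c + 4(1−c); from Down it is 8c + 2(1−c).
Setting these equal: 4 = 6c + 2, so c = 1/3.
Therefore Ben plays Right with probability 1 − 1/3 = 2/3.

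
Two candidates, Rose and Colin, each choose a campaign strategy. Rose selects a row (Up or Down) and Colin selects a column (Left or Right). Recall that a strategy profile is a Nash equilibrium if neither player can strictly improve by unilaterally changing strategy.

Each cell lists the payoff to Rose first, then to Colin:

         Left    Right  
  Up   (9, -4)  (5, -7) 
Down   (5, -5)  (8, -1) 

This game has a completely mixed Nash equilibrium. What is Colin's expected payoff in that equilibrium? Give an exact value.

First find x, the probability Rose plays Up, from Colin's indifference between Left and Right: −4x − 5(1−x) = −7x − (1−x), giving x = 4/7.
Since Colin is indifferent in equilibrium, Colin's expected payoff equals the payoff from either column against (4/7, 3/7). Using Left: −4(4/7) − 5(3/7) = -31/7.

-31/7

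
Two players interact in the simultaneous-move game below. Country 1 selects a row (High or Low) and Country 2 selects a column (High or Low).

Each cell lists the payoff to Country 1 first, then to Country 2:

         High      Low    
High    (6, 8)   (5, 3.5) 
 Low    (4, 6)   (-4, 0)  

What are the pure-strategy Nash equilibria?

(High, High): Country 1 gets 6 ≥ 4 from Low, and Country 2 gets 8 ≥ 3.5 from Low — Nash equilibrium.
(High, Low): Country 2 prefers High (8 > 3.5) — not an equilibrium.
(Low, High): Country 1 prefers High (6 > 4) — not an equilibrium.
(Low, Low): Country 1 prefers High (5 > -4); Country 2 prefers High (6 > 0) — not an equilibrium.

(High, High)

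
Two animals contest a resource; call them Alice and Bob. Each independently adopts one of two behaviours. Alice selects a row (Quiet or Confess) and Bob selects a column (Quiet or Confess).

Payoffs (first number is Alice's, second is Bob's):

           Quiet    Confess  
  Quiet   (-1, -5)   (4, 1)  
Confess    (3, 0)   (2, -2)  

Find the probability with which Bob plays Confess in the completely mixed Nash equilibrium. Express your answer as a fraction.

2/3

Let c be the probability that Bob plays Quiet. In a completely mixed equilibrium, Alice must be indifferent between Quiet and Confess.
Alice's expected payoff from Quiet is −c + 4(1−c); from Confess it is 3c + 2(1−c).
Setting these equal: −5c + 4 = c + 2, so c = 1/3.
Therefore Bob plays Confess with probability 1 − 1/3 = 2/3.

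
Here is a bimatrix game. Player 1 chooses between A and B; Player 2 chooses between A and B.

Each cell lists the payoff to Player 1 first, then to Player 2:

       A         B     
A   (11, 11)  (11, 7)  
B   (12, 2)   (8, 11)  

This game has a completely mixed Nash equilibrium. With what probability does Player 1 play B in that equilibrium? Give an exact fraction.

4/13

Let r be the probability that Player 1 plays A. In a completely mixed equilibrium, Player 2 must be indifferent between A and B.
Player 2's expected payoff from A is 11r + 2(1−r); from B it is 7r + 11(1−r).
Setting these equal: 9r + 2 = −4r + 11, so r = 9/13.
Therefore Player 1 plays B with probability 1 − 9/13 = 4/13.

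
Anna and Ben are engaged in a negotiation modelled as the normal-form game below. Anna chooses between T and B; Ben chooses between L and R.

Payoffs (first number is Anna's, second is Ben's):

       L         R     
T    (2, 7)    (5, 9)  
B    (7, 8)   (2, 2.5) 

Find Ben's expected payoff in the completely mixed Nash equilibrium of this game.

First find p, the probability Anna plays T, from Ben's indifference between L and R: 7p + 8(1−p) = 9p + 2.5(1−p), giving p = 11/15.
Since Ben is indifferent in equilibrium, Ben's expected payoff equals the payoff from either column against (11/15, 4/15). Using L: 7(11/15) + 8(4/15) = 109/15.

109/15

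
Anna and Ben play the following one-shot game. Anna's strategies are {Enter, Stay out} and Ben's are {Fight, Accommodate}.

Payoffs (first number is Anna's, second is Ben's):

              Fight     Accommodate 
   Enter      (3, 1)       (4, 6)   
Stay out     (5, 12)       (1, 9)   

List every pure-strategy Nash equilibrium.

(Enter, Fight): Anna prefers Stay out (5 > 3); Ben prefers Accommodate (6 > 1) — not an equilibrium.
(Enter, Accommodate): Anna gets 4 ≥ 1 from Stay out, and Ben gets 6 ≥ 1 from Fight — Nash equilibrium.
(Stay out, Fight): Anna gets 5 ≥ 3 from Enter, and Ben gets 12 ≥ 9 from Accommodate — Nash equilibrium.
(Stay out, Accommodate): Anna prefers Enter (4 > 1); Ben prefers Fight (12 > 9) — not an equilibrium.

(Enter, Accommodate) and (Stay out, Fight)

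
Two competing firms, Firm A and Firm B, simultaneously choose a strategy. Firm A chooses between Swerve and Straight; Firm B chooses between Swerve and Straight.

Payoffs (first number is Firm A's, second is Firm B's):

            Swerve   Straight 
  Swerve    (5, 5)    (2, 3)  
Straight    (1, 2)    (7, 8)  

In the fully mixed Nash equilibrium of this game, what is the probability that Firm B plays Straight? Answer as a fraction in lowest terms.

4/9

Let q be the probability that Firm B plays Swerve. In a completely mixed equilibrium, Firm A must be indifferent between Swerve and Straight.
Firm A's expected payoff from Swerve is 5q + 2(1−q); from Straight it is q + 7(1−q).
Setting these equal: 3q + 2 = −6q + 7, so q = 5/9.
Therefore Firm B plays Straight with probability 1 − 5/9 = 4/9.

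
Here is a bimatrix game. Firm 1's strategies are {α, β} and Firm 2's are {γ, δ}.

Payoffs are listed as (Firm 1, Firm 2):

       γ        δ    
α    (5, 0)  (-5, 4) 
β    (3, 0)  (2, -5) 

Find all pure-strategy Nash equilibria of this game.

none

(α, γ): Firm 2 prefers δ (4 > 0) — not an equilibrium.
(α, δ): Firm 1 prefers β (2 > -5) — not an equilibrium.
(β, γ): Firm 1 prefers α (5 > 3) — not an equilibrium.
(β, δ): Firm 2 prefers γ (0 > -5) — not an equilibrium.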